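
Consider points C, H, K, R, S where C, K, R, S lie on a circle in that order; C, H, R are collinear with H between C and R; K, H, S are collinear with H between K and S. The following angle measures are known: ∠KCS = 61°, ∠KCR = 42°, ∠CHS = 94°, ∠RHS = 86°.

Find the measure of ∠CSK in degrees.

1. ∠KRS = 119°  [cyclic CKRS, opposite ∠C+∠R]
2. ∠KSR = 42°  [same arc KR]
3. ∠KHR = 94°  [vertical angles at H]
4. ∠RKS = 19°  [△KRS]
5. ∠CRK = 67°  [△KHR]
6. ∠CSK = 67°  [same arc CK]

∠CSK = 67°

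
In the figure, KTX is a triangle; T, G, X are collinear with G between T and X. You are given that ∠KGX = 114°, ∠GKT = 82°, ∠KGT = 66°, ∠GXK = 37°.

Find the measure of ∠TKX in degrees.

1. ∠GTK = 32°  [△KTG]
2. ∠KXT = 37°  [G on ray XT]
3. ∠KTX = 32°  [G on ray TX]
4. ∠TKX = 111°  [△KTX]

∠TKX = 111°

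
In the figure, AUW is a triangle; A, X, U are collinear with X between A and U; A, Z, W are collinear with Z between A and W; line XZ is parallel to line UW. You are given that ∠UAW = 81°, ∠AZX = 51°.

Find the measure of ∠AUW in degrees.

∠AUW = 48°

1. ∠XAZ = 81°  [X on AU, Z on AW]
2. ∠AXZ = 48°  [△AXZ]
3. ∠AUW = 48°  [XZ∥UW, corresponding at X]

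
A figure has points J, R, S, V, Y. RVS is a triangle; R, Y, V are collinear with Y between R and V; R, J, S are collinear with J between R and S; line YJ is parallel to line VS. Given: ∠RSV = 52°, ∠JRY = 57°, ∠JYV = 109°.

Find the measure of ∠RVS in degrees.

∠RVS = 71°

1. ∠RJY = 52°  [YJ∥VS, corresponding at J]
2. ∠JYR = 71°  [△RYJ]
3. ∠RVS = 71°  [YJ∥VS, corresponding at Y]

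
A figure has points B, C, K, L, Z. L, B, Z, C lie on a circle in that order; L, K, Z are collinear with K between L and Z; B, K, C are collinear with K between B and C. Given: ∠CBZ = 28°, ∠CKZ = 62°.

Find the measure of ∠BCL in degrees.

1. ∠CLZ = 28°  [same arc ZC]
2. ∠CKL = 118°  [linear pair at K on LZ]
3. ∠BCL = 34°  [△LKC]

∠BCL = 34°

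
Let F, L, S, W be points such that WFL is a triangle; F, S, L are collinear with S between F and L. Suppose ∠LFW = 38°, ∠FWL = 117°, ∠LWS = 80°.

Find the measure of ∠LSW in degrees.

∠LSW = 75°

1. ∠FLW = 25°  [△WFL]
2. ∠SLW = 25°  [S on ray LF]
3. ∠LSW = 75°  [△WSL]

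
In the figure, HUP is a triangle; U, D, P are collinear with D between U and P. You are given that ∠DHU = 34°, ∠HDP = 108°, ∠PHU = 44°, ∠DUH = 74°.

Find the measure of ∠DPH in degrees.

∠DPH = 62°

1. ∠HUP = 74°  [D on ray UP]
2. ∠HPU = 62°  [△HUP]
3. ∠DPH = 62°  [D on ray PU]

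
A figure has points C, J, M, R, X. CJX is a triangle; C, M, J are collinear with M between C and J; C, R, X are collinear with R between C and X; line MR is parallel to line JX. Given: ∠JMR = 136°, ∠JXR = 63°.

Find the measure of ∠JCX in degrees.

1. ∠CMR = 44°  [linear pair at M on CJ]
2. ∠CXJ = 63°  [R on ray XC]
3. ∠CJX = 44°  [MR∥JX, corresponding at M]
4. ∠JCX = 73°  [△CJX]

∠JCX = 73°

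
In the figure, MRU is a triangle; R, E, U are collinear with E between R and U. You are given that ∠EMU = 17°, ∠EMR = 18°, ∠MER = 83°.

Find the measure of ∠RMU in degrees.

∠RMU = 35°

1. ∠ERM = 79°  [△MRE]
2. ∠MEU = 97°  [linear pair at E on RU]
3. ∠MRU = 79°  [E on ray RU]
4. ∠EUM = 66°  [△MEU]
5. ∠MUR = 66°  [E on ray UR]
6. ∠RMU = 35°  [△MRU]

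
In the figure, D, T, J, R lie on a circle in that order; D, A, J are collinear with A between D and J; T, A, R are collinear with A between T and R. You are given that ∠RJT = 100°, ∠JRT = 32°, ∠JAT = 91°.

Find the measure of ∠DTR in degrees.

1. ∠JDT = 32°  [same arc TJ]
2. ∠DAT = 89°  [linear pair at A on DJ]
3. ∠DTR = 59°  [△DAT]

∠DTR = 59°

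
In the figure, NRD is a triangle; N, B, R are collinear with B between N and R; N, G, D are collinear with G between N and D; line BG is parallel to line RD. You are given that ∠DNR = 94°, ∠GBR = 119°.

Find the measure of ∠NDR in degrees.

1. ∠BNG = 94°  [B on NR, G on ND]
2. ∠GBN = 61°  [linear pair at B on NR]
3. ∠BGN = 25°  [△NBG]
4. ∠NDR = 25°  [BG∥RD, corresponding at G]

∠NDR = 25°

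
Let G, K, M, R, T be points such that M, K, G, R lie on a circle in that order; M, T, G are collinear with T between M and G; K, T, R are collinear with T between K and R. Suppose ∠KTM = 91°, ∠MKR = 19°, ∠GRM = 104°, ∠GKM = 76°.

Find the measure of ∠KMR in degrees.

1. ∠GTR = 91°  [vertical angles at T]
2. ∠MGR = 19°  [same arc MR]
3. ∠GMR = 57°  [△MGR]
4. ∠MTR = 89°  [linear pair at T on MG]
5. ∠KRM = 34°  [△MTR]
6. ∠KMR = 127°  [△MKR]

∠KMR = 127°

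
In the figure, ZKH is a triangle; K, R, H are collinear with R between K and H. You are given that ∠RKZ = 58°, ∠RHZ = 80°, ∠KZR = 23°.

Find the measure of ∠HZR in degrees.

∠HZR = 19°

1. ∠KRZ = 99°  [△ZKR]
2. ∠HRZ = 81°  [linear pair at R on KH]
3. ∠HZR = 19°  [△ZRH]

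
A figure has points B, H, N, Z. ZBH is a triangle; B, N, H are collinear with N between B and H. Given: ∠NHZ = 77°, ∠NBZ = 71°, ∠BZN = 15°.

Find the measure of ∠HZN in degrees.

∠HZN = 17°

1. ∠BNZ = 94°  [△ZBN]
2. ∠HNZ = 86°  [linear pair at N on BH]
3. ∠HZN = 17°  [△ZNH]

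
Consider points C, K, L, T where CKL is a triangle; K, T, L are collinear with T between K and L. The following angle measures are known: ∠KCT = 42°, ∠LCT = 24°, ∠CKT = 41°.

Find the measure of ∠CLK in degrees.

∠CLK = 73°

1. ∠CTK = 97°  [△CKT]
2. ∠CTL = 83°  [linear pair at T on KL]
3. ∠CLT = 73°  [△CTL]
4. ∠CLK = 73°  [T on ray LK]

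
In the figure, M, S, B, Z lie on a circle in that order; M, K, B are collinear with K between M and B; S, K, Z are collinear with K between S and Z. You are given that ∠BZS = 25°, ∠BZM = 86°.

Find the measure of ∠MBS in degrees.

∠MBS = 61°

1. ∠BMS = 25°  [same arc SB]
2. ∠BSM = 94°  [cyclic MSBZ, opposite ∠S+∠Z]
3. ∠MBS = 61°  [△MSB]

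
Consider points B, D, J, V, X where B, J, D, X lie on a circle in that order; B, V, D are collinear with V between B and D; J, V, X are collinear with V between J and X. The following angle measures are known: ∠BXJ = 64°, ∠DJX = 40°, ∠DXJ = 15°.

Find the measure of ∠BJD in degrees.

1. ∠BDJ = 64°  [same arc BJ]
2. ∠DBJ = 15°  [same arc JD]
3. ∠BJD = 101°  [△BJD]

∠BJD = 101°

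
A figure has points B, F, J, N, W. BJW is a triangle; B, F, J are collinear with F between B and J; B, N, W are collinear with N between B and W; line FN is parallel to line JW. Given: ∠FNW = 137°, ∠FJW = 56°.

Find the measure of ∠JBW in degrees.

∠JBW = 81°

1. ∠BNF = 43°  [linear pair at N on BW]
2. ∠BJW = 56°  [F on ray JB]
3. ∠BWJ = 43°  [FN∥JW, corresponding at N]
4. ∠JBW = 81°  [△BJW]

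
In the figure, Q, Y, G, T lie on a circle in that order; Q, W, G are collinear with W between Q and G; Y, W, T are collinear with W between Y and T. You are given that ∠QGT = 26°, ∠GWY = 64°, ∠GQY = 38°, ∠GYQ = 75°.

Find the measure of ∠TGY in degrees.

1. ∠GTY = 38°  [same arc YG]
2. ∠QGY = 67°  [△QYG]
3. ∠GYT = 49°  [△YWG]
4. ∠TGY = 93°  [△YGT]

∠TGY = 93°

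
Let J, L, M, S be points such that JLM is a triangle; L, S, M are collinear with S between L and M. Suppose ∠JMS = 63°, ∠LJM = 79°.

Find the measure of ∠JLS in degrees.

1. ∠JML = 63°  [S on ray ML]
2. ∠JLM = 38°  [△JLM]
3. ∠JLS = 38°  [S on ray LM]

∠JLS = 38°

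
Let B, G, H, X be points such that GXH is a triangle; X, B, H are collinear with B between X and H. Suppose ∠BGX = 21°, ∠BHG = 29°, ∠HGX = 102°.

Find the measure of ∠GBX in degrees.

1. ∠GHX = 29°  [B on ray HX]
2. ∠GXH = 49°  [△GXH]
3. ∠BXG = 49°  [B on ray XH]
4. ∠GBX = 110°  [△GXB]

∠GBX = 110°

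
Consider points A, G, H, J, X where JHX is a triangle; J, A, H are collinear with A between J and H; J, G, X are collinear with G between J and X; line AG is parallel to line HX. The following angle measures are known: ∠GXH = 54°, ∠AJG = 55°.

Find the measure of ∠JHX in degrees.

∠JHX = 71°

1. ∠HXJ = 54°  [G on ray XJ]
2. ∠HJX = 55°  [A on JH, G on JX]
3. ∠JHX = 71°  [△JHX]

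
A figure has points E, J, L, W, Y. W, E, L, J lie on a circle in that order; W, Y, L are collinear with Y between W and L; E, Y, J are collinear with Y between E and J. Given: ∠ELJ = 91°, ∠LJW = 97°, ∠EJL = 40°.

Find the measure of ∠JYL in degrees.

1. ∠JEL = 49°  [△ELJ]
2. ∠JWL = 49°  [same arc LJ]
3. ∠JLW = 34°  [△WLJ]
4. ∠JYL = 106°  [△LYJ]

∠JYL = 106°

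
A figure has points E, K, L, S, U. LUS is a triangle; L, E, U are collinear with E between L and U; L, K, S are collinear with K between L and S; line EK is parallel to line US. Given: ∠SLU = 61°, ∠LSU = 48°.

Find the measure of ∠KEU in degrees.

∠KEU = 109°

1. ∠LUS = 71°  [△LUS]
2. ∠KEL = 71°  [EK∥US, corresponding at E]
3. ∠KEU = 109°  [linear pair at E on LU]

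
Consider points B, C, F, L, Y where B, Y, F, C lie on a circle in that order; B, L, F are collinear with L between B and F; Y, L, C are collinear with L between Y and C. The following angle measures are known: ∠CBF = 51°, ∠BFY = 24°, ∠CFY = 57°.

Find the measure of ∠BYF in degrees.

∠BYF = 84°

1. ∠CYF = 51°  [same arc FC]
2. ∠FCY = 72°  [△YFC]
3. ∠FBY = 72°  [same arc YF]
4. ∠BYF = 84°  [△BYF]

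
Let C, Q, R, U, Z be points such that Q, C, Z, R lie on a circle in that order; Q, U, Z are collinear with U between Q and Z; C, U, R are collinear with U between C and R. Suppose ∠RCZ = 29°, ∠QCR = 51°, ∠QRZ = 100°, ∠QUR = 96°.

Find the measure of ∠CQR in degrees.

1. ∠RQZ = 29°  [same arc ZR]
2. ∠CRQ = 55°  [△QUR]
3. ∠CQR = 74°  [△QCR]

∠CQR = 74°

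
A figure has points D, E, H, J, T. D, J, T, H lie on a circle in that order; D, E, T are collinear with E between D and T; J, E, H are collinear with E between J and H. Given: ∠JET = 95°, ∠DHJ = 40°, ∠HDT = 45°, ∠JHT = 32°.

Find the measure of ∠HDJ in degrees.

∠HDJ = 77°

1. ∠HJT = 45°  [same arc TH]
2. ∠HTJ = 103°  [△JTH]
3. ∠HDJ = 77°  [cyclic DJTH, opposite ∠D+∠T]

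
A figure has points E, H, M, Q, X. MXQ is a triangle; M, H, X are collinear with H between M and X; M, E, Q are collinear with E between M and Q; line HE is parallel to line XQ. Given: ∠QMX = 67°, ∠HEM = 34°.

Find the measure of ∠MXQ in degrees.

1. ∠EMH = 67°  [H on MX, E on MQ]
2. ∠EHM = 79°  [△MHE]
3. ∠MXQ = 79°  [HE∥XQ, corresponding at H]

∠MXQ = 79°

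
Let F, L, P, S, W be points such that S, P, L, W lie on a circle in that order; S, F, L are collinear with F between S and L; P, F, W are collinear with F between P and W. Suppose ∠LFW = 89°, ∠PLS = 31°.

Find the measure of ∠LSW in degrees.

1. ∠SFW = 91°  [linear pair at F on SL]
2. ∠PWS = 31°  [same arc SP]
3. ∠LSW = 58°  [△SFW]

∠LSW = 58°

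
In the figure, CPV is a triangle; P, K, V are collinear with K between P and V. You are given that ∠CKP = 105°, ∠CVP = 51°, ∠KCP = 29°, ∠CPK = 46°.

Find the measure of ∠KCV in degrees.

∠KCV = 54°

1. ∠CKV = 75°  [linear pair at K on PV]
2. ∠CVK = 51°  [K on ray VP]
3. ∠KCV = 54°  [△CKV]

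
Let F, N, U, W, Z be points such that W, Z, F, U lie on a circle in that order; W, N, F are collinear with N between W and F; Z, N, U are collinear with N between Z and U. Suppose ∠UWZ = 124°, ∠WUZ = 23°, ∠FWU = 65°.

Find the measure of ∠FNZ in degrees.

∠FNZ = 92°

1. ∠WFZ = 23°  [same arc WZ]
2. ∠FZU = 65°  [same arc FU]
3. ∠FNZ = 92°  [△ZNF]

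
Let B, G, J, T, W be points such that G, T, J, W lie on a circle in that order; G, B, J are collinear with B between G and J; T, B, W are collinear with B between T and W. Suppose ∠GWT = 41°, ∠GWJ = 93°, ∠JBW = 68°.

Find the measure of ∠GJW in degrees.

∠GJW = 60°

1. ∠GJT = 41°  [same arc GT]
2. ∠GTJ = 87°  [cyclic GTJW, opposite ∠T+∠W]
3. ∠GBT = 68°  [vertical angles at B]
4. ∠JGT = 52°  [△GTJ]
5. ∠GTW = 60°  [△GBT]
6. ∠GJW = 60°  [same arc GW]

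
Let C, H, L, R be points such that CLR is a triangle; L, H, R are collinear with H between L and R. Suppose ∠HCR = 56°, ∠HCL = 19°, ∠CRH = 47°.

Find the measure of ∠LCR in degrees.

∠LCR = 75°

1. ∠CHR = 77°  [△CHR]
2. ∠CRL = 47°  [H on ray RL]
3. ∠CHL = 103°  [linear pair at H on LR]
4. ∠CLH = 58°  [△CLH]
5. ∠CLR = 58°  [H on ray LR]
6. ∠LCR = 75°  [△CLR]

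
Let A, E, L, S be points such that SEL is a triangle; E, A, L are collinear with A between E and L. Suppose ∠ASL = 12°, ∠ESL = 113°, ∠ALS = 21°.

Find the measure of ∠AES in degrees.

1. ∠ELS = 21°  [A on ray LE]
2. ∠LES = 46°  [△SEL]
3. ∠AES = 46°  [A on ray EL]

∠AES = 46°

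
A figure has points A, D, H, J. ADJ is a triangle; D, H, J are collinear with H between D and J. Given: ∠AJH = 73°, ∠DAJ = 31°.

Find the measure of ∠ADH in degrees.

∠ADH = 76°

1. ∠AJD = 73°  [H on ray JD]
2. ∠ADJ = 76°  [△ADJ]
3. ∠ADH = 76°  [H on ray DJ]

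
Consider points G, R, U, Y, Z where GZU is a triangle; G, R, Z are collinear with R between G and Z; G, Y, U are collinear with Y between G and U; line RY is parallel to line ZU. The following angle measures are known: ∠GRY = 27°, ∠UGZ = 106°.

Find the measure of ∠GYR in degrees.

∠GYR = 47°

1. ∠GZU = 27°  [RY∥ZU, corresponding at R]
2. ∠GUZ = 47°  [△GZU]
3. ∠GYR = 47°  [RY∥ZU, corresponding at Y]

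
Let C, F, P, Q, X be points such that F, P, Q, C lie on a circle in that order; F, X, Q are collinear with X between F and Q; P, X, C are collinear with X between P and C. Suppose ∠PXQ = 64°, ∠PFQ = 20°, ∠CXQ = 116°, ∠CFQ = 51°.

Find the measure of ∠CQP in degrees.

∠CQP = 109°

1. ∠PCQ = 20°  [same arc PQ]
2. ∠CPQ = 51°  [same arc QC]
3. ∠CQP = 109°  [△PQC]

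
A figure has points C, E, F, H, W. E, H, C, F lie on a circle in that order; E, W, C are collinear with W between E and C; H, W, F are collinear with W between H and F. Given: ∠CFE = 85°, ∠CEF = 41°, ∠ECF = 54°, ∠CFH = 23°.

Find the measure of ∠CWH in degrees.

∠CWH = 77°

1. ∠CHE = 95°  [cyclic EHCF, opposite ∠H+∠F]
2. ∠CHF = 41°  [same arc CF]
3. ∠CEH = 23°  [same arc HC]
4. ∠ECH = 62°  [△EHC]
5. ∠CWH = 77°  [△HWC]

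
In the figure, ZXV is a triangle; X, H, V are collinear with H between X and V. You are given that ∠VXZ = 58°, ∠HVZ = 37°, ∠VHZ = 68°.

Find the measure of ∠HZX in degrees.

∠HZX = 10°

1. ∠HXZ = 58°  [H on ray XV]
2. ∠XHZ = 112°  [linear pair at H on XV]
3. ∠HZX = 10°  [△ZXH]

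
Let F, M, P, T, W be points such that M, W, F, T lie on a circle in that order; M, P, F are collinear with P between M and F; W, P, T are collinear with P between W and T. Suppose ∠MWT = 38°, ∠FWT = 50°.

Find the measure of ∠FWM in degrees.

∠FWM = 88°

1. ∠MFT = 38°  [same arc MT]
2. ∠FMT = 50°  [same arc FT]
3. ∠FTM = 92°  [△MFT]
4. ∠FWM = 88°  [cyclic MWFT, opposite ∠W+∠T]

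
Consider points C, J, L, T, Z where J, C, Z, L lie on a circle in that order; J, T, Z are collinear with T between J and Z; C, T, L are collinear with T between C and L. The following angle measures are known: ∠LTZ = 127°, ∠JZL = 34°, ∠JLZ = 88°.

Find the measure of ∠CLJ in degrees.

1. ∠JTL = 53°  [linear pair at T on JZ]
2. ∠LJZ = 58°  [△JZL]
3. ∠CLJ = 69°  [△JTL]

∠CLJ = 69°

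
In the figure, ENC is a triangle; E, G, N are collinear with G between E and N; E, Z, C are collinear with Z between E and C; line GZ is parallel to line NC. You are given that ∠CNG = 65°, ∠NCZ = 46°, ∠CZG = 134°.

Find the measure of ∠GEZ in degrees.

1. ∠CNE = 65°  [G on ray NE]
2. ∠EZG = 46°  [linear pair at Z on EC]
3. ∠EGZ = 65°  [GZ∥NC, corresponding at G]
4. ∠GEZ = 69°  [△EGZ]

∠GEZ = 69°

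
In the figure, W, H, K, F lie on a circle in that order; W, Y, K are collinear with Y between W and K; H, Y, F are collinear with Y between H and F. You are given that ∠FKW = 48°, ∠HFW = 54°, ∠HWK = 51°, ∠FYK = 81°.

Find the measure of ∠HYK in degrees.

∠HYK = 99°

1. ∠FHW = 48°  [same arc WF]
2. ∠HYW = 81°  [△WYH]
3. ∠HYK = 99°  [linear pair at Y on WK]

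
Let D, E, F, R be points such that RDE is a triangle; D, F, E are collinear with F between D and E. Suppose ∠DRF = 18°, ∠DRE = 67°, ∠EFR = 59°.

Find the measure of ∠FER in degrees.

1. ∠DFR = 121°  [linear pair at F on DE]
2. ∠FDR = 41°  [△RDF]
3. ∠EDR = 41°  [F on ray DE]
4. ∠DER = 72°  [△RDE]
5. ∠FER = 72°  [F on ray ED]

∠FER = 72°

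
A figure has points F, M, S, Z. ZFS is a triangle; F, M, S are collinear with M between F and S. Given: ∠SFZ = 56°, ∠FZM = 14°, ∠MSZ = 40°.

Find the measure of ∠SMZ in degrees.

1. ∠MFZ = 56°  [M on ray FS]
2. ∠FMZ = 110°  [△ZFM]
3. ∠SMZ = 70°  [linear pair at M on FS]

∠SMZ = 70°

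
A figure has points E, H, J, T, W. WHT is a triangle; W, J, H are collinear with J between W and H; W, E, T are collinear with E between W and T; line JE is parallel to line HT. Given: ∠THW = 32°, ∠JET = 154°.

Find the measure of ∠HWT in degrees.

∠HWT = 122°

1. ∠EJW = 32°  [JE∥HT, corresponding at J]
2. ∠JEW = 26°  [linear pair at E on WT]
3. ∠EWJ = 122°  [△WJE]
4. ∠HWT = 122°  [J on WH, E on WT]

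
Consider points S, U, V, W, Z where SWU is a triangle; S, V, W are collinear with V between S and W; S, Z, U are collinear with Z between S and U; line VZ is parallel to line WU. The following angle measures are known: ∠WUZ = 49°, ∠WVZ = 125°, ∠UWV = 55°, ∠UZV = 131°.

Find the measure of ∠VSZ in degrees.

1. ∠SVZ = 55°  [linear pair at V on SW]
2. ∠SZV = 49°  [linear pair at Z on SU]
3. ∠VSZ = 76°  [△SVZ]

∠VSZ = 76°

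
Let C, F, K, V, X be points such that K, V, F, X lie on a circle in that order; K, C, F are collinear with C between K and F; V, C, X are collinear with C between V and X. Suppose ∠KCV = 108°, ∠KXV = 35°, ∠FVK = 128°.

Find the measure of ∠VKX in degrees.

1. ∠KFV = 35°  [same arc KV]
2. ∠FKV = 17°  [△KVF]
3. ∠KVX = 55°  [△KCV]
4. ∠VKX = 90°  [△KVX]

∠VKX = 90°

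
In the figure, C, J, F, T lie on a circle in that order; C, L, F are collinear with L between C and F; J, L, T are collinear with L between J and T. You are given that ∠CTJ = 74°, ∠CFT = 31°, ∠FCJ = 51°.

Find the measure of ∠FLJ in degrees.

1. ∠CJT = 31°  [same arc CT]
2. ∠CLJ = 98°  [△CLJ]
3. ∠FLJ = 82°  [linear pair at L on CF]

∠FLJ = 82°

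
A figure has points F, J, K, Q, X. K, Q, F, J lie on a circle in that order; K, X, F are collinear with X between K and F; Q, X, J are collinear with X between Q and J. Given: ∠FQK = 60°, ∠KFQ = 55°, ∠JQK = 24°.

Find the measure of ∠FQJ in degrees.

∠FQJ = 36°

1. ∠FJK = 120°  [cyclic KQFJ, opposite ∠Q+∠J]
2. ∠JFK = 24°  [same arc KJ]
3. ∠FKJ = 36°  [△KFJ]
4. ∠FQJ = 36°  [same arc FJ]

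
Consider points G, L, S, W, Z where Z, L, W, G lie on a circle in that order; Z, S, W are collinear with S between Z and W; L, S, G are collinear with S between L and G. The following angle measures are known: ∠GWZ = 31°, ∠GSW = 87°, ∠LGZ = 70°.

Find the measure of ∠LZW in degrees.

∠LZW = 62°

1. ∠GLZ = 31°  [same arc ZG]
2. ∠LSZ = 87°  [vertical angles at S]
3. ∠LZW = 62°  [△ZSL]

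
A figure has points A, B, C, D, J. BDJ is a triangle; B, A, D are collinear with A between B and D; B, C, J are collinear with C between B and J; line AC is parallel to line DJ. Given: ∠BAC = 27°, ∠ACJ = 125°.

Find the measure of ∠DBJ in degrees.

1. ∠ACB = 55°  [linear pair at C on BJ]
2. ∠ABC = 98°  [△BAC]
3. ∠DBJ = 98°  [A on BD, C on BJ]

∠DBJ = 98°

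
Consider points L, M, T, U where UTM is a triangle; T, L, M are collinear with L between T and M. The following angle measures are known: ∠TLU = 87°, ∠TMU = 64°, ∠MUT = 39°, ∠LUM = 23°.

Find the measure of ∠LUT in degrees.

1. ∠MTU = 77°  [△UTM]
2. ∠LTU = 77°  [L on ray TM]
3. ∠LUT = 16°  [△UTL]

∠LUT = 16°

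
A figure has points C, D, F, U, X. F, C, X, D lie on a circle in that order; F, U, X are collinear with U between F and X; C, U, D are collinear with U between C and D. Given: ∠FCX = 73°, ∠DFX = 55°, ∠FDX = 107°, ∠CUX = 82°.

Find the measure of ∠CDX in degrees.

∠CDX = 64°

1. ∠DXF = 18°  [△FXD]
2. ∠DUF = 82°  [vertical angles at U]
3. ∠DUX = 98°  [linear pair at U on FX]
4. ∠CDX = 64°  [△XUD]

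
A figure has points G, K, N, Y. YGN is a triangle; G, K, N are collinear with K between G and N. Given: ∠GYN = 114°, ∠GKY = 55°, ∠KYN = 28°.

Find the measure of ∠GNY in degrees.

1. ∠NKY = 125°  [linear pair at K on GN]
2. ∠KNY = 27°  [△YKN]
3. ∠GNY = 27°  [K on ray NG]

∠GNY = 27°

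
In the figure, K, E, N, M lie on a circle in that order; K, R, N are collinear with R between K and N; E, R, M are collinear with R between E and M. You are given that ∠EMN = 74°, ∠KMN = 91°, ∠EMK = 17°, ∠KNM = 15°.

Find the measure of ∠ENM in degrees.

1. ∠MKN = 74°  [△KNM]
2. ∠MEN = 74°  [same arc NM]
3. ∠ENM = 32°  [△ENM]

∠ENM = 32°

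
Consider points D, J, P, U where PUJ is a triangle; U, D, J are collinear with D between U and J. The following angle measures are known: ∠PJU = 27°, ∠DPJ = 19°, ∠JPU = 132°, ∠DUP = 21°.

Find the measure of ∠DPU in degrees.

∠DPU = 113°

1. ∠DJP = 27°  [D on ray JU]
2. ∠JDP = 134°  [△PDJ]
3. ∠PDU = 46°  [linear pair at D on UJ]
4. ∠DPU = 113°  [△PUD]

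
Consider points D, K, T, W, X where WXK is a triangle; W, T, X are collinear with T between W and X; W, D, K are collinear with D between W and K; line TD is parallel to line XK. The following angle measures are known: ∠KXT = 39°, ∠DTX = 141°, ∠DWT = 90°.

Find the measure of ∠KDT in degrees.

∠KDT = 129°

1. ∠DTW = 39°  [linear pair at T on WX]
2. ∠TDW = 51°  [△WTD]
3. ∠KDT = 129°  [linear pair at D on WK]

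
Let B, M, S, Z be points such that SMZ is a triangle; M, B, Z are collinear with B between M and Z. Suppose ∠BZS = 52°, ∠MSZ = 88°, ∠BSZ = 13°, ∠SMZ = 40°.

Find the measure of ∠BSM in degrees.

∠BSM = 75°

1. ∠SBZ = 115°  [△SBZ]
2. ∠BMS = 40°  [B on ray MZ]
3. ∠MBS = 65°  [linear pair at B on MZ]
4. ∠BSM = 75°  [△SMB]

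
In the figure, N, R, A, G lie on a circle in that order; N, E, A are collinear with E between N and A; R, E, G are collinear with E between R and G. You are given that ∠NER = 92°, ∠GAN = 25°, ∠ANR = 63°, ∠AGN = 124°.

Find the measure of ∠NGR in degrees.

1. ∠AEG = 92°  [vertical angles at E]
2. ∠ANG = 31°  [△NAG]
3. ∠GEN = 88°  [linear pair at E on NA]
4. ∠NGR = 61°  [△NEG]

∠NGR = 61°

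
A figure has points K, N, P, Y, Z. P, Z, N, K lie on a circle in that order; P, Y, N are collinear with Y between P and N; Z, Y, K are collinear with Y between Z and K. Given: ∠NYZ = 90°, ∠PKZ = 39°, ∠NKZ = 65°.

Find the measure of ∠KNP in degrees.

1. ∠KYP = 90°  [vertical angles at Y]
2. ∠KYN = 90°  [linear pair at Y on PN]
3. ∠KNP = 25°  [△NYK]

∠KNP = 25°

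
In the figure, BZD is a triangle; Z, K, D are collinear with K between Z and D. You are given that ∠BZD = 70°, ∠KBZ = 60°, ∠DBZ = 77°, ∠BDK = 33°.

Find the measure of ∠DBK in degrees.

1. ∠BZK = 70°  [K on ray ZD]
2. ∠BKZ = 50°  [△BZK]
3. ∠BKD = 130°  [linear pair at K on ZD]
4. ∠DBK = 17°  [△BKD]

∠DBK = 17°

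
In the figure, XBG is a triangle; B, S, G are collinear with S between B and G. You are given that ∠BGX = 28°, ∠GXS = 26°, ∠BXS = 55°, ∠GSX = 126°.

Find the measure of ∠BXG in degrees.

1. ∠BSX = 54°  [linear pair at S on BG]
2. ∠SBX = 71°  [△XBS]
3. ∠GBX = 71°  [S on ray BG]
4. ∠BXG = 81°  [△XBG]

∠BXG = 81°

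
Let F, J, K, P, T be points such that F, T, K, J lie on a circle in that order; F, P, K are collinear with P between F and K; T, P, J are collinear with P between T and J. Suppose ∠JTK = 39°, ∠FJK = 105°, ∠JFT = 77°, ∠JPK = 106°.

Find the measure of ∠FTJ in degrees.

1. ∠JFK = 39°  [same arc KJ]
2. ∠FKJ = 36°  [△FKJ]
3. ∠FTJ = 36°  [same arc FJ]

∠FTJ = 36°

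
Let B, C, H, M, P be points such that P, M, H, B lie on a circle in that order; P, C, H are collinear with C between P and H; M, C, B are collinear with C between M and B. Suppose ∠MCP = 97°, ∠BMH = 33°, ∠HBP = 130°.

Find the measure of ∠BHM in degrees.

1. ∠BCH = 97°  [vertical angles at C]
2. ∠BPH = 33°  [same arc HB]
3. ∠BHP = 17°  [△PHB]
4. ∠HBM = 66°  [△HCB]
5. ∠BHM = 81°  [△MHB]

∠BHM = 81°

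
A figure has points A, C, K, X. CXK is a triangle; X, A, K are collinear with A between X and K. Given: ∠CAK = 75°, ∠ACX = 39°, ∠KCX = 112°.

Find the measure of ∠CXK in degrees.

∠CXK = 36°

1. ∠CAX = 105°  [linear pair at A on XK]
2. ∠AXC = 36°  [△CXA]
3. ∠CXK = 36°  [A on ray XK]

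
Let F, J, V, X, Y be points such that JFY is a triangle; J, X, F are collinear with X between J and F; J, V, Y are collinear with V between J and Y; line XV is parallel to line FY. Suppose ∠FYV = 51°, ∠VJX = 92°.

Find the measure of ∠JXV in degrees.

∠JXV = 37°

1. ∠FYJ = 51°  [V on ray YJ]
2. ∠FJY = 92°  [X on JF, V on JY]
3. ∠JFY = 37°  [△JFY]
4. ∠JXV = 37°  [XV∥FY, corresponding at X]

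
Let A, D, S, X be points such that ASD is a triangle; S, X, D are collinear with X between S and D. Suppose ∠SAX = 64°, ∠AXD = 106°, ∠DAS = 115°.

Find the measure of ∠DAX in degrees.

1. ∠AXS = 74°  [linear pair at X on SD]
2. ∠ASX = 42°  [△ASX]
3. ∠ASD = 42°  [X on ray SD]
4. ∠ADS = 23°  [△ASD]
5. ∠ADX = 23°  [X on ray DS]
6. ∠DAX = 51°  [△AXD]

∠DAX = 51°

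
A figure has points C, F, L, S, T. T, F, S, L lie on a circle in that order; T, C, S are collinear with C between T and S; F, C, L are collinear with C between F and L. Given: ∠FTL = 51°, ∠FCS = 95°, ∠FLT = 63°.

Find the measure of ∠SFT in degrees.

1. ∠LFT = 66°  [△TFL]
2. ∠FCT = 85°  [linear pair at C on TS]
3. ∠FST = 63°  [same arc TF]
4. ∠FTS = 29°  [△TCF]
5. ∠SFT = 88°  [△TFS]

∠SFT = 88°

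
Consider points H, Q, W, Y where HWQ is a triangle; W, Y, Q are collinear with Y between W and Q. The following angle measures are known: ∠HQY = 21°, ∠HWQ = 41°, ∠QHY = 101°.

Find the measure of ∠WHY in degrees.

∠WHY = 17°

1. ∠HYQ = 58°  [△HYQ]
2. ∠HWY = 41°  [Y on ray WQ]
3. ∠HYW = 122°  [linear pair at Y on WQ]
4. ∠WHY = 17°  [△HWY]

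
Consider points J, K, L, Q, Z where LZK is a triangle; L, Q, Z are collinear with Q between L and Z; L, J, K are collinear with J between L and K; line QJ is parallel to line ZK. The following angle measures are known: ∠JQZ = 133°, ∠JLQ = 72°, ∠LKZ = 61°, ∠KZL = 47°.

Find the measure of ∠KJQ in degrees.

∠KJQ = 119°

1. ∠JQL = 47°  [linear pair at Q on LZ]
2. ∠LJQ = 61°  [△LQJ]
3. ∠KJQ = 119°  [linear pair at J on LK]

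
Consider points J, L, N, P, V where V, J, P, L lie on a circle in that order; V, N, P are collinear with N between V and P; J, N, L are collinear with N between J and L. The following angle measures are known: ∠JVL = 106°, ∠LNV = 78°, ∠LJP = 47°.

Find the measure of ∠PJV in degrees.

∠PJV = 66°

1. ∠JPL = 74°  [cyclic VJPL, opposite ∠V+∠P]
2. ∠JNP = 78°  [vertical angles at N]
3. ∠JLP = 59°  [△JPL]
4. ∠JPV = 55°  [△JNP]
5. ∠JVP = 59°  [same arc JP]
6. ∠PJV = 66°  [△VJP]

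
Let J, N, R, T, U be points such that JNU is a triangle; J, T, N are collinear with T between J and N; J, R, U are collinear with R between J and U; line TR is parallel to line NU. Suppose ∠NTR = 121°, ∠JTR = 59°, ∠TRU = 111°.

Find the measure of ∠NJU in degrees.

∠NJU = 52°

1. ∠JRT = 69°  [linear pair at R on JU]
2. ∠RJT = 52°  [△JTR]
3. ∠NJU = 52°  [T on JN, R on JU]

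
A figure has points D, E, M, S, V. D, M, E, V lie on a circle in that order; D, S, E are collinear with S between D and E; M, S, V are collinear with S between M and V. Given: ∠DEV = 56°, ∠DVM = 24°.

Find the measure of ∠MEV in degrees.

1. ∠DMV = 56°  [same arc DV]
2. ∠MDV = 100°  [△DMV]
3. ∠MEV = 80°  [cyclic DMEV, opposite ∠D+∠E]

∠MEV = 80°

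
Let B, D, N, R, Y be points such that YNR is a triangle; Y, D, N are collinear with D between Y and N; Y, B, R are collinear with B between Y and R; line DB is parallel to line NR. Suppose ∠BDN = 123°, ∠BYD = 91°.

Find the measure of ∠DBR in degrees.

1. ∠BDY = 57°  [linear pair at D on YN]
2. ∠DBY = 32°  [△YDB]
3. ∠DBR = 148°  [linear pair at B on YR]

∠DBR = 148°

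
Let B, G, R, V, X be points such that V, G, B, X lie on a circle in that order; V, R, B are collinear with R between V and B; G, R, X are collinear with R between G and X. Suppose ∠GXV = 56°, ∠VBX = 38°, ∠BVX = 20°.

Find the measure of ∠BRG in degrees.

∠BRG = 104°

1. ∠GBV = 56°  [same arc VG]
2. ∠BGX = 20°  [same arc BX]
3. ∠BRG = 104°  [△GRB]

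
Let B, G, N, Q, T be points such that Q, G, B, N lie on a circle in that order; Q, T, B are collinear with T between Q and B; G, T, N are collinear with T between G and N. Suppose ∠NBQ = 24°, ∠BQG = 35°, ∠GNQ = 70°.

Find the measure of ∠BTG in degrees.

∠BTG = 59°

1. ∠NGQ = 24°  [same arc QN]
2. ∠GTQ = 121°  [△QTG]
3. ∠BTG = 59°  [linear pair at T on QB]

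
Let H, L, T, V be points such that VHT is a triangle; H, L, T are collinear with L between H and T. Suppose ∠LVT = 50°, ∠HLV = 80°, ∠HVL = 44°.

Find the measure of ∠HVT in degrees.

1. ∠LHV = 56°  [△VHL]
2. ∠TLV = 100°  [linear pair at L on HT]
3. ∠THV = 56°  [L on ray HT]
4. ∠LTV = 30°  [△VLT]
5. ∠HTV = 30°  [L on ray TH]
6. ∠HVT = 94°  [△VHT]

∠HVT = 94°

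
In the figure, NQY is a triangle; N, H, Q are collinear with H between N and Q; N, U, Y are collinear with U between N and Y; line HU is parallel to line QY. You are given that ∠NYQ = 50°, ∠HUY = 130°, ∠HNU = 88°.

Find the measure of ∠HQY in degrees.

1. ∠HUN = 50°  [HU∥QY, corresponding at U]
2. ∠NHU = 42°  [△NHU]
3. ∠QHU = 138°  [linear pair at H on NQ]
4. ∠HQY = 42°  [HU∥QY, co-interior at Q–H]

∠HQY = 42°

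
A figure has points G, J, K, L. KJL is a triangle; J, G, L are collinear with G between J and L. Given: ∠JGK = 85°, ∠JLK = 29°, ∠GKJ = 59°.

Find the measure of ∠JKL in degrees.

1. ∠GJK = 36°  [△KJG]
2. ∠KJL = 36°  [G on ray JL]
3. ∠JKL = 115°  [△KJL]

∠JKL = 115°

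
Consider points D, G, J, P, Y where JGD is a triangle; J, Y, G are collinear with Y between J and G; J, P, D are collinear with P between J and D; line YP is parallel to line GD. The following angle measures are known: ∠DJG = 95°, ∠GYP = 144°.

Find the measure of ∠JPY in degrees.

1. ∠PJY = 95°  [Y on JG, P on JD]
2. ∠JYP = 36°  [linear pair at Y on JG]
3. ∠JPY = 49°  [△JYP]

∠JPY = 49°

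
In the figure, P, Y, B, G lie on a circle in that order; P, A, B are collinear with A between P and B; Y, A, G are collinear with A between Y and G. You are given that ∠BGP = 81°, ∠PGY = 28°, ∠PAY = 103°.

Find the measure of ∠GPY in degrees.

∠GPY = 128°

1. ∠BYP = 99°  [cyclic PYBG, opposite ∠Y+∠G]
2. ∠PBY = 28°  [same arc PY]
3. ∠BPY = 53°  [△PYB]
4. ∠GYP = 24°  [△PAY]
5. ∠GPY = 128°  [△PYG]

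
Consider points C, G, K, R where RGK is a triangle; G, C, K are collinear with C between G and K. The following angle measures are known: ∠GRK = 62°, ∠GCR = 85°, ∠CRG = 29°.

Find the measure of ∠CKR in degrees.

∠CKR = 52°

1. ∠CGR = 66°  [△RGC]
2. ∠KGR = 66°  [C on ray GK]
3. ∠GKR = 52°  [△RGK]
4. ∠CKR = 52°  [C on ray KG]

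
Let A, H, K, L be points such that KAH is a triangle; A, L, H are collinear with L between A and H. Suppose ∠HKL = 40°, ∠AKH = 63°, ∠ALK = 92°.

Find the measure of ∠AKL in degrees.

∠AKL = 23°

1. ∠HLK = 88°  [linear pair at L on AH]
2. ∠KHL = 52°  [△KLH]
3. ∠AHK = 52°  [L on ray HA]
4. ∠HAK = 65°  [△KAH]
5. ∠KAL = 65°  [L on ray AH]
6. ∠AKL = 23°  [△KAL]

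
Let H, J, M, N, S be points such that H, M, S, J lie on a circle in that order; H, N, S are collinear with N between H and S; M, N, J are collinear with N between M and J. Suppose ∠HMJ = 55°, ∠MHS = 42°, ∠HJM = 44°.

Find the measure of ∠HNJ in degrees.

∠HNJ = 97°

1. ∠HSJ = 55°  [same arc HJ]
2. ∠MJS = 42°  [same arc MS]
3. ∠JNS = 83°  [△SNJ]
4. ∠HNJ = 97°  [linear pair at N on HS]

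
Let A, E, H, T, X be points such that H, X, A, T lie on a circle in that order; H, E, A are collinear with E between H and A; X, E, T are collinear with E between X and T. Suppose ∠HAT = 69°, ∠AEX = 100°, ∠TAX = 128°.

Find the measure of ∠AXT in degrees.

1. ∠HXT = 69°  [same arc HT]
2. ∠HET = 100°  [vertical angles at E]
3. ∠THX = 52°  [cyclic HXAT, opposite ∠H+∠A]
4. ∠HTX = 59°  [△HXT]
5. ∠AHT = 21°  [△HET]
6. ∠AXT = 21°  [same arc AT]

∠AXT = 21°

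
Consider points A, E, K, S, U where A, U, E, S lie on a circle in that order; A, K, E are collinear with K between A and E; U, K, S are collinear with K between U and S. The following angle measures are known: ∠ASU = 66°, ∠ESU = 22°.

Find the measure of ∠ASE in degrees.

∠ASE = 88°

1. ∠AEU = 66°  [same arc AU]
2. ∠EAU = 22°  [same arc UE]
3. ∠AUE = 92°  [△AUE]
4. ∠ASE = 88°  [cyclic AUES, opposite ∠U+∠S]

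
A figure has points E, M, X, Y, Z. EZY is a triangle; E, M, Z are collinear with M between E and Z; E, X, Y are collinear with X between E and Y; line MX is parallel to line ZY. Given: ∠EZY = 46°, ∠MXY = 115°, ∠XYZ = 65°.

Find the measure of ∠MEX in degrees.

1. ∠EMX = 46°  [MX∥ZY, corresponding at M]
2. ∠EXM = 65°  [linear pair at X on EY]
3. ∠MEX = 69°  [△EMX]

∠MEX = 69°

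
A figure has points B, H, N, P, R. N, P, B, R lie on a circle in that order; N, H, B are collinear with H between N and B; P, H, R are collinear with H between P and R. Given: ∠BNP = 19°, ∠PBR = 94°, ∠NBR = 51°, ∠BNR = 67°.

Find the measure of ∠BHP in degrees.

1. ∠NPR = 51°  [same arc NR]
2. ∠NHP = 110°  [△NHP]
3. ∠BHP = 70°  [linear pair at H on NB]

∠BHP = 70°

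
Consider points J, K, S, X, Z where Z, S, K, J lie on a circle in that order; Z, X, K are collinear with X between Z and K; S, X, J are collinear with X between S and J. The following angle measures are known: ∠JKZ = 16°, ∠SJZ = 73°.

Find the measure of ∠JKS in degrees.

∠JKS = 89°

1. ∠JSZ = 16°  [same arc ZJ]
2. ∠JZS = 91°  [△ZSJ]
3. ∠JKS = 89°  [cyclic ZSKJ, opposite ∠Z+∠K]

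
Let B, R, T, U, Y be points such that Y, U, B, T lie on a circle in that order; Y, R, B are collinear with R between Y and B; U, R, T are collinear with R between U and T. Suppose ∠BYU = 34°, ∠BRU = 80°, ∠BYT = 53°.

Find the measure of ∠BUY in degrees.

1. ∠BUT = 53°  [same arc BT]
2. ∠UBY = 47°  [△URB]
3. ∠BUY = 99°  [△YUB]

∠BUY = 99°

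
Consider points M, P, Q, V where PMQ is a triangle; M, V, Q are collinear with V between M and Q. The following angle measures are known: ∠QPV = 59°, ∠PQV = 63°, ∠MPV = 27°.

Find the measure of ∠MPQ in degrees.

1. ∠PVQ = 58°  [△PVQ]
2. ∠MQP = 63°  [V on ray QM]
3. ∠MVP = 122°  [linear pair at V on MQ]
4. ∠PMV = 31°  [△PMV]
5. ∠PMQ = 31°  [V on ray MQ]
6. ∠MPQ = 86°  [△PMQ]

∠MPQ = 86°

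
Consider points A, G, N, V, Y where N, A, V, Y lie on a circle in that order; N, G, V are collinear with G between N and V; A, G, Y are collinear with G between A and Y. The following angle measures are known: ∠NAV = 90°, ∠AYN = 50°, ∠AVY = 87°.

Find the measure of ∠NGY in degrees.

∠NGY = 77°

1. ∠AVN = 50°  [same arc NA]
2. ∠ANY = 93°  [cyclic NAVY, opposite ∠N+∠V]
3. ∠ANV = 40°  [△NAV]
4. ∠NAY = 37°  [△NAY]
5. ∠AYV = 40°  [same arc AV]
6. ∠NVY = 37°  [same arc NY]
7. ∠VGY = 103°  [△VGY]
8. ∠NGY = 77°  [linear pair at G on NV]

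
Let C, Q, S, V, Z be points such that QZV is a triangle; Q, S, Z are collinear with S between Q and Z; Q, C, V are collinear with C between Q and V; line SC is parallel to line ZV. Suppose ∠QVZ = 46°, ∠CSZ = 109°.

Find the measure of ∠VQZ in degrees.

1. ∠QCS = 46°  [SC∥ZV, corresponding at C]
2. ∠CSQ = 71°  [linear pair at S on QZ]
3. ∠CQS = 63°  [△QSC]
4. ∠VQZ = 63°  [S on QZ, C on QV]

∠VQZ = 63°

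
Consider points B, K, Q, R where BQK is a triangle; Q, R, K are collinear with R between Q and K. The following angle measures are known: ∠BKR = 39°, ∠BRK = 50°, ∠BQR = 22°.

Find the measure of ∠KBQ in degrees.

1. ∠BKQ = 39°  [R on ray KQ]
2. ∠BQK = 22°  [R on ray QK]
3. ∠KBQ = 119°  [△BQK]

∠KBQ = 119°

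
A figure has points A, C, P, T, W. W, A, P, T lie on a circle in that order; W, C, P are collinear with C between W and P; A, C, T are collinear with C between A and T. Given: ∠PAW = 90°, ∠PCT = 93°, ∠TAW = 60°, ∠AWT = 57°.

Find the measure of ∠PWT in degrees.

1. ∠PTW = 90°  [cyclic WAPT, opposite ∠A+∠T]
2. ∠TPW = 60°  [same arc WT]
3. ∠PWT = 30°  [△WPT]

∠PWT = 30°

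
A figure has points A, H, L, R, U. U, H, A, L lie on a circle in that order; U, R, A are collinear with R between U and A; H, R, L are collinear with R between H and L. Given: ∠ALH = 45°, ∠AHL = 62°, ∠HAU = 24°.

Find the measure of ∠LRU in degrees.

∠LRU = 94°

1. ∠AUL = 62°  [same arc AL]
2. ∠HLU = 24°  [same arc UH]
3. ∠LRU = 94°  [△URL]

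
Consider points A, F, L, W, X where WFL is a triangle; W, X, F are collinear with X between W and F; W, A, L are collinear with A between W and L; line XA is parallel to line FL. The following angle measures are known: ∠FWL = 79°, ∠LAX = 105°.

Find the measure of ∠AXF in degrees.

∠AXF = 154°

1. ∠AWX = 79°  [X on WF, A on WL]
2. ∠WAX = 75°  [linear pair at A on WL]
3. ∠AXW = 26°  [△WXA]
4. ∠AXF = 154°  [linear pair at X on WF]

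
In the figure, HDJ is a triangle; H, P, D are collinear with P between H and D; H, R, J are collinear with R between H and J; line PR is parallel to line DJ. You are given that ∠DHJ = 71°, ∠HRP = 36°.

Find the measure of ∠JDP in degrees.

∠JDP = 73°

1. ∠PHR = 71°  [P on HD, R on HJ]
2. ∠HPR = 73°  [△HPR]
3. ∠DPR = 107°  [linear pair at P on HD]
4. ∠JDP = 73°  [PR∥DJ, co-interior at D–P]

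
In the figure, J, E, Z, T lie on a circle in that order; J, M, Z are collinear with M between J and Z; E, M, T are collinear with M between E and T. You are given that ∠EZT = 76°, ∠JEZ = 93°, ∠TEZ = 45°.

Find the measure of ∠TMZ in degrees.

1. ∠ETZ = 59°  [△EZT]
2. ∠JTZ = 87°  [cyclic JEZT, opposite ∠E+∠T]
3. ∠TJZ = 45°  [same arc ZT]
4. ∠JZT = 48°  [△JZT]
5. ∠TMZ = 73°  [△ZMT]

∠TMZ = 73°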